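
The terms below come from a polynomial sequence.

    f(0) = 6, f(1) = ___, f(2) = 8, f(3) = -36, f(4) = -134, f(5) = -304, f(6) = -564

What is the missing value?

Using the last 5 terms:
Δ: -44, -98, -170, -260
Δ²: -54, -72, -90
Δ³: -18, -18
Constant third difference = -18.
Extend backward: -54 + 18 = -36;  -44 + 36 = -8;  8 + 8 = 16

16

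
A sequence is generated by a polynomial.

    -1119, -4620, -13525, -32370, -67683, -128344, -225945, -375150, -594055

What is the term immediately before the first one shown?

First differences: -3501  -8905  -18845  -35313  -60661  -97601  -149205  -218905
Second differences: -5404  -9940  -16468  -25348  -36940  -51604  -69700
Third differences: -4536  -6528  -8880  -11592  -14664  -18096
Fourth differences: -1992  -2352  -2712  -3072  -3432
Fifth differences: -360  -360  -360  -360
The fifth differences are constant at -360.
Work back: -1992 + 360 = -1632;  -4536 + 1632 = -2904;  -5404 + 2904 = -2500;  -3501 + 2500 = -1001;  -1119 + 1001 = -118

-118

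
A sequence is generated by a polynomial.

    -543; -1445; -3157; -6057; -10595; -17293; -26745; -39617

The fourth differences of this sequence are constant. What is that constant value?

Δ: -902, -1712, -2900, -4538, -6698, -9452, -12872
Δ²: -810, -1188, -1638, -2160, -2754, -3420
Δ³: -378, -450, -522, -594, -666
Δ⁴: -72, -72, -72, -72

-72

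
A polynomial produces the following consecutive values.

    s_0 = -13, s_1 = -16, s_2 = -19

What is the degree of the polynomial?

1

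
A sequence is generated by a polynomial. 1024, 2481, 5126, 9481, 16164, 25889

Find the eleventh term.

D1: 1457 , 2645 , 4355 , 6683 , 9725
D2: 1188 , 1710 , 2328 , 3042
D3: 522 , 618 , 714
D4: 96 , 96
The fourth differences are constant (96).
714 + 96 = 810;  3042 + 810 = 3852;  9725 + 3852 = 13577;  25889 + 13577 = 39466
810 + 96 = 906;  3852 + 906 = 4758;  13577 + 4758 = 18335;  39466 + 18335 = 57801
906 + 96 = 1002;  4758 + 1002 = 5760;  18335 + 5760 = 24095;  57801 + 24095 = 81896
1002 + 96 = 1098;  5760 + 1098 = 6858;  24095 + 6858 = 30953;  81896 + 30953 = 112849
1098 + 96 = 1194;  6858 + 1194 = 8052;  30953 + 8052 = 39005;  112849 + 39005 = 151854

151854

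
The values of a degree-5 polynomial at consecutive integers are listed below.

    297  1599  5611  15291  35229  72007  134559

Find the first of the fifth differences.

Δ: 1302, 4012, 9680, 19938, 36778, 62552
Δ²: 2710, 5668, 10258, 16840, 25774
Δ³: 2958, 4590, 6582, 8934
Δ⁴: 1632, 1992, 2352
Δ⁵: 360, 360

360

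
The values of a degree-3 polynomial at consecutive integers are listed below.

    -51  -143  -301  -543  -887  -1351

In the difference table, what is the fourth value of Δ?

Δ: -92, -158, -242, -344, -464
Δ²: -66, -84, -102, -120
Δ³: -18, -18, -18

-344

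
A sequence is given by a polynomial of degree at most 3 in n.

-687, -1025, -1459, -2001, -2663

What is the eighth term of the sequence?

-5489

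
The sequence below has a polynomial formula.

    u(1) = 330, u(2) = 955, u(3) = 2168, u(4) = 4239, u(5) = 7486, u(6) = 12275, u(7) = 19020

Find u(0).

71

Δ: 625, 1213, 2071, 3247, 4789, 6745
Δ²: 588, 858, 1176, 1542, 1956
Δ³: 270, 318, 366, 414
Δ⁴: 48, 48, 48
The fourth differences are constant at 48.
Work back: 270 − 48 = 222;  588 − 222 = 366;  625 − 366 = 259;  330 − 259 = 71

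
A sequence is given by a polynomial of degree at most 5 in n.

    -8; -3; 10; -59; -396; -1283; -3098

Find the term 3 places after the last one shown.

Δ: 5 , 13 , -69 , -337 , -887 , -1815
Δ²: 8 , -82 , -268 , -550 , -928
Δ³: -90 , -186 , -282 , -378
Δ⁴: -96 , -96 , -96
The fourth differences are constant (-96).
-378 − 96 = -474;  -928 − 474 = -1402;  -1815 − 1402 = -3217;  -3098 − 3217 = -6315
-474 − 96 = -570;  -1402 − 570 = -1972;  -3217 − 1972 = -5189;  -6315 − 5189 = -11504
-570 − 96 = -666;  -1972 − 666 = -2638;  -5189 − 2638 = -7827;  -11504 − 7827 = -19331

-19331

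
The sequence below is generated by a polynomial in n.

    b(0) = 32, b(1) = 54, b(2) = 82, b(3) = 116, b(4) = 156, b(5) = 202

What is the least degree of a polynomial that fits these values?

2

Δ: 22, 28, 34, 40, 46
Δ²: 6, 6, 6, 6
The second differences are constant, so the polynomial has degree 2.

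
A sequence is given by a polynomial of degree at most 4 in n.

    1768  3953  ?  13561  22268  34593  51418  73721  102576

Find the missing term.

7686

Using the last 6 terms:
8707, 12325, 16825, 22303, 28855
3618, 4500, 5478, 6552
882, 978, 1074
96, 96
Constant fourth difference = 96.
Extend backward: 882 − 96 = 786;  3618 − 786 = 2832;  8707 − 2832 = 5875;  13561 − 5875 = 7686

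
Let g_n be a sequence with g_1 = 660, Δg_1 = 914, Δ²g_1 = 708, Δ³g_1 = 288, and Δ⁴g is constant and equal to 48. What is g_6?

15430

Build the table forward from the leading diagonal:
D4: 48, 48, 48, 48, 48, 48
D3: 288, 336, 384, 432, 480, 528
D2: 708, 996, 1332, 1716, 2148, 2628
D1: 914, 1622, 2618, 3950, 5666, 7814
g: 660, 1574, 3196, 5814, 9764, 15430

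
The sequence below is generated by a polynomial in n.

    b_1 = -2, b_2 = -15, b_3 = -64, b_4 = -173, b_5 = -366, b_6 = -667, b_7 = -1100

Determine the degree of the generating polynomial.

3

Δ: -13, -49, -109, -193, -301, -433
Δ²: -36, -60, -84, -108, -132
Δ³: -24, -24, -24, -24
The third differences are constant, so the polynomial has degree 3.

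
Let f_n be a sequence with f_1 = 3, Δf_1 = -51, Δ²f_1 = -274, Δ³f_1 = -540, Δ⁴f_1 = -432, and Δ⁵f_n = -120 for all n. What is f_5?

-4437

Build the table forward from the leading diagonal:
Fifth differences: -120, -120, -120, -120, -120
Fourth differences: -432, -552, -672, -792, -912
Third differences: -540, -972, -1524, -2196, -2988
Second differences: -274, -814, -1786, -3310, -5506
First differences: -51, -325, -1139, -2925, -6235
f: 3, -48, -373, -1512, -4437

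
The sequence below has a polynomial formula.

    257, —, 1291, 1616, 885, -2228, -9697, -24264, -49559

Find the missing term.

708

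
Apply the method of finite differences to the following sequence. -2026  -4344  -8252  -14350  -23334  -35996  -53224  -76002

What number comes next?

Δ: -2318  -3908  -6098  -8984  -12662  -17228  -22778
Δ²: -1590  -2190  -2886  -3678  -4566  -5550
Δ³: -600  -696  -792  -888  -984
Δ⁴: -96  -96  -96  -96
The fourth differences are constant (-96).
-984 − 96 = -1080;  -5550 − 1080 = -6630;  -22778 − 6630 = -29408;  -76002 − 29408 = -105410

-105410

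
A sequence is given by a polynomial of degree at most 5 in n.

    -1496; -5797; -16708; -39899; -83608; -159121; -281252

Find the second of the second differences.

-12280

First differences: -4301, -10911, -23191, -43709, -75513, -122131
Second differences: -6610, -12280, -20518, -31804, -46618
Third differences: -5670, -8238, -11286, -14814
Fourth differences: -2568, -3048, -3528
Fifth differences: -480, -480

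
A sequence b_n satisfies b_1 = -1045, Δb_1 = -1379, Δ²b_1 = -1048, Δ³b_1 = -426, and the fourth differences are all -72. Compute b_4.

Build the table forward from the leading diagonal:
D4: -72, -72, -72, -72
D3: -426, -498, -570, -642
D2: -1048, -1474, -1972, -2542
D1: -1379, -2427, -3901, -5873
b: -1045, -2424, -4851, -8752

-8752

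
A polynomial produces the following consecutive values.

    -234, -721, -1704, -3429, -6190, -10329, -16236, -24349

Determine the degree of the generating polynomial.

4

D1: -487, -983, -1725, -2761, -4139, -5907, -8113
D2: -496, -742, -1036, -1378, -1768, -2206
D3: -246, -294, -342, -390, -438
D4: -48, -48, -48, -48
The fourth differences are constant, so the polynomial has degree 4.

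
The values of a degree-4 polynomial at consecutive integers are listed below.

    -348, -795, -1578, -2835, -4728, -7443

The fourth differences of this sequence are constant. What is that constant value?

Δ: -447, -783, -1257, -1893, -2715
Δ²: -336, -474, -636, -822
Δ³: -138, -162, -186
Δ⁴: -24, -24

-24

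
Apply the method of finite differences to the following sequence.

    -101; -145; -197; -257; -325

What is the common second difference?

First differences: -44, -52, -60, -68
Second differences: -8, -8, -8

-8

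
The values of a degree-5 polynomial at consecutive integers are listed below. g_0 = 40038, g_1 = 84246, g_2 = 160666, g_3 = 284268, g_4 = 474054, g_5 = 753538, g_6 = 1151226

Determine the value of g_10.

44208, 76420, 123602, 189786, 279484, 397688
32212, 47182, 66184, 89698, 118204
14970, 19002, 23514, 28506
4032, 4512, 4992
480, 480
Fifth differences constant at 480.
4992 + 480 = 5472;  28506 + 5472 = 33978;  118204 + 33978 = 152182;  397688 + 152182 = 549870;  1151226 + 549870 = 1701096
5472 + 480 = 5952;  33978 + 5952 = 39930;  152182 + 39930 = 192112;  549870 + 192112 = 741982;  1701096 + 741982 = 2443078
5952 + 480 = 6432;  39930 + 6432 = 46362;  192112 + 46362 = 238474;  741982 + 238474 = 980456;  2443078 + 980456 = 3423534
6432 + 480 = 6912;  46362 + 6912 = 53274;  238474 + 53274 = 291748;  980456 + 291748 = 1272204;  3423534 + 1272204 = 4695738

4695738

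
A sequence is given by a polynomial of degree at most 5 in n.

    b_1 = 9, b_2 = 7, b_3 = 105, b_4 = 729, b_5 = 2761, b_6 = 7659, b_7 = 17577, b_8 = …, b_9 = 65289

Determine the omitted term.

Using the first 7 terms:
First differences: -2  98  624  2032  4898  9918
Second differences: 100  526  1408  2866  5020
Third differences: 426  882  1458  2154
Fourth differences: 456  576  696
Fifth differences: 120  120
Constant fifth difference = 120.
Extend forward: 696 + 120 = 816;  2154 + 816 = 2970;  5020 + 2970 = 7990;  9918 + 7990 = 17908;  17577 + 17908 = 35485

35485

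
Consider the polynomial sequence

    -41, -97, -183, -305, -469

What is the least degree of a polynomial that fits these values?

3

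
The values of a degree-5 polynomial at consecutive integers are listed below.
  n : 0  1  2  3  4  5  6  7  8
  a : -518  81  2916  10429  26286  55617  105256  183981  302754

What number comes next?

First differences: 599, 2835, 7513, 15857, 29331, 49639, 78725, 118773
Second differences: 2236, 4678, 8344, 13474, 20308, 29086, 40048
Third differences: 2442, 3666, 5130, 6834, 8778, 10962
Fourth differences: 1224, 1464, 1704, 1944, 2184
Fifth differences: 240, 240, 240, 240
Constant fifth difference = 240, so extend:
2184 + 240 = 2424;  10962 + 2424 = 13386;  40048 + 13386 = 53434;  118773 + 53434 = 172207;  302754 + 172207 = 474961

474961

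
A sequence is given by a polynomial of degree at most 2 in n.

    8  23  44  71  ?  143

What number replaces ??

104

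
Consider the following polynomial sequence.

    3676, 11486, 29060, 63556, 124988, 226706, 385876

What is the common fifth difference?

480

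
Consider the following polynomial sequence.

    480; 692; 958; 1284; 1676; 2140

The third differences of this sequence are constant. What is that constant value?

Δ: 212, 266, 326, 392, 464
Δ²: 54, 60, 66, 72
Δ³: 6, 6, 6

6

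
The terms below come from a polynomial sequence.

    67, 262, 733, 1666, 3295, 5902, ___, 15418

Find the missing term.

Using the first 6 terms:
D1: 195, 471, 933, 1629, 2607
D2: 276, 462, 696, 978
D3: 186, 234, 282
D4: 48, 48
Constant fourth difference = 48.
Extend forward: 282 + 48 = 330;  978 + 330 = 1308;  2607 + 1308 = 3915;  5902 + 3915 = 9817

9817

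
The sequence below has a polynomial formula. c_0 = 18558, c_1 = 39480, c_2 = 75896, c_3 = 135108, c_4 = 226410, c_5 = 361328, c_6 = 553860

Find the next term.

820716

Δ: 20922, 36416, 59212, 91302, 134918, 192532
Δ²: 15494, 22796, 32090, 43616, 57614
Δ³: 7302, 9294, 11526, 13998
Δ⁴: 1992, 2232, 2472
Δ⁵: 240, 240
Fifth differences constant at 240.
2472 + 240 = 2712;  13998 + 2712 = 16710;  57614 + 16710 = 74324;  192532 + 74324 = 266856;  553860 + 266856 = 820716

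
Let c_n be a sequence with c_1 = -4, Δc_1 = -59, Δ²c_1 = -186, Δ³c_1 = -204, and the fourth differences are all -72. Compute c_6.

-4559

Build the table forward from the leading diagonal:
Δ⁴: -72, -72, -72, -72, -72, -72
Δ³: -204, -276, -348, -420, -492, -564
Δ²: -186, -390, -666, -1014, -1434, -1926
Δ: -59, -245, -635, -1301, -2315, -3749
c: -4, -63, -308, -943, -2244, -4559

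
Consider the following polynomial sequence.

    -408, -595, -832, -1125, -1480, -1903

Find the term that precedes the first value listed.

-187  -237  -293  -355  -423
-50  -56  -62  -68
-6  -6  -6
The third differences are constant at -6.
Work back: -50 + 6 = -44;  -187 + 44 = -143;  -408 + 143 = -265

-265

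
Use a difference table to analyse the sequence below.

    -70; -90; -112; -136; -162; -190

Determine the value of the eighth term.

D1: -20  -22  -24  -26  -28
D2: -2  -2  -2  -2
Second differences constant at -2.
-28 − 2 = -30;  -190 − 30 = -220
-30 − 2 = -32;  -220 − 32 = -252

-252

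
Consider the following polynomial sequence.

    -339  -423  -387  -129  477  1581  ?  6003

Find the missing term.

3357

Using the first 6 terms:
D1: -84  36  258  606  1104
D2: 120  222  348  498
D3: 102  126  150
D4: 24  24
Constant fourth difference = 24.
Extend forward: 150 + 24 = 174;  498 + 174 = 672;  1104 + 672 = 1776;  1581 + 1776 = 3357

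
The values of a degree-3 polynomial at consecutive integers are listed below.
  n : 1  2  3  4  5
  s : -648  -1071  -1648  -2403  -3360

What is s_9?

-9688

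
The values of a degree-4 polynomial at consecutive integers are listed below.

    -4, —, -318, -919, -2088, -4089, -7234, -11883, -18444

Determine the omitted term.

-69

Using the last 7 terms:
-601, -1169, -2001, -3145, -4649, -6561
-568, -832, -1144, -1504, -1912
-264, -312, -360, -408
-48, -48, -48
Constant fourth difference = -48.
Extend backward: -264 + 48 = -216;  -568 + 216 = -352;  -601 + 352 = -249;  -318 + 249 = -69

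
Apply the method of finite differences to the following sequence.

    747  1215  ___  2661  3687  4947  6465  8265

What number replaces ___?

Using the last 5 terms:
Δ: 1026  1260  1518  1800
Δ²: 234  258  282
Δ³: 24  24
Constant third difference = 24.
Extend backward: 234 − 24 = 210;  1026 − 210 = 816;  2661 − 816 = 1845

1845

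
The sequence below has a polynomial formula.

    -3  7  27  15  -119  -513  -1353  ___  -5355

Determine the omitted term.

Using the first 7 terms:
Δ: 10, 20, -12, -134, -394, -840
Δ²: 10, -32, -122, -260, -446
Δ³: -42, -90, -138, -186
Δ⁴: -48, -48, -48
Constant fourth difference = -48.
Extend forward: -186 − 48 = -234;  -446 − 234 = -680;  -840 − 680 = -1520;  -1353 − 1520 = -2873

-2873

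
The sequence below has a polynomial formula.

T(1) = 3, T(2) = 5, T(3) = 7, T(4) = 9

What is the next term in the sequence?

Δ: 2, 2, 2
The first differences are constant (2).
9 + 2 = 11

11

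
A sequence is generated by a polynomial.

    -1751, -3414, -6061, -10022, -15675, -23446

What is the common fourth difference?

-48

D1: -1663, -2647, -3961, -5653, -7771
D2: -984, -1314, -1692, -2118
D3: -330, -378, -426
D4: -48, -48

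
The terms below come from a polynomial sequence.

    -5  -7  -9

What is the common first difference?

-2

First differences: -2, -2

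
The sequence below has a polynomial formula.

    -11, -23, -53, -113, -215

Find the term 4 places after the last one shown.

-1283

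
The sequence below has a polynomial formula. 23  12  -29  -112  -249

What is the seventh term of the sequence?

-733

D1: -11, -41, -83, -137
D2: -30, -42, -54
D3: -12, -12
Constant third difference = -12, so extend:
-54 − 12 = -66;  -137 − 66 = -203;  -249 − 203 = -452
-66 − 12 = -78;  -203 − 78 = -281;  -452 − 281 = -733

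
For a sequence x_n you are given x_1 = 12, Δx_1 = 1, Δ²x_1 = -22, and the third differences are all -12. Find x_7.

Build the table forward from the leading diagonal:
D3: -12, -12, -12, -12, -12, -12, -12
D2: -22, -34, -46, -58, -70, -82, -94
D1: 1, -21, -55, -101, -159, -229, -311
x: 12, 13, -8, -63, -164, -323, -552

-552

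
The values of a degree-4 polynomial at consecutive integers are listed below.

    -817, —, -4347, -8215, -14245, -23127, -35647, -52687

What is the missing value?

Using the last 6 terms:
Δ: -3868  -6030  -8882  -12520  -17040
Δ²: -2162  -2852  -3638  -4520
Δ³: -690  -786  -882
Δ⁴: -96  -96
Constant fourth difference = -96.
Extend backward: -690 + 96 = -594;  -2162 + 594 = -1568;  -3868 + 1568 = -2300;  -4347 + 2300 = -2047

-2047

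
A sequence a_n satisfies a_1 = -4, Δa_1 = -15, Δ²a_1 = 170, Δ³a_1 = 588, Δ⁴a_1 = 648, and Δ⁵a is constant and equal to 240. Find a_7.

25376

Build the table forward from the leading diagonal:
Fifth differences: 240, 240, 240, 240, 240, 240, 240
Fourth differences: 648, 888, 1128, 1368, 1608, 1848, 2088
Third differences: 588, 1236, 2124, 3252, 4620, 6228, 8076
Second differences: 170, 758, 1994, 4118, 7370, 11990, 18218
First differences: -15, 155, 913, 2907, 7025, 14395, 26385
a: -4, -19, 136, 1049, 3956, 10981, 25376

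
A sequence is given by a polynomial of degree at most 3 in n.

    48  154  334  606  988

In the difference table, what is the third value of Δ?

First differences: 106, 180, 272, 382
Second differences: 74, 92, 110
Third differences: 18, 18

272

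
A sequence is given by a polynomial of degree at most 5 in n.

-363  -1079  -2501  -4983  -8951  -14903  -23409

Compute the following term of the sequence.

-716 , -1422 , -2482 , -3968 , -5952 , -8506
-706 , -1060 , -1486 , -1984 , -2554
-354 , -426 , -498 , -570
-72 , -72 , -72
Fourth differences constant at -72.
-570 − 72 = -642;  -2554 − 642 = -3196;  -8506 − 3196 = -11702;  -23409 − 11702 = -35111

-35111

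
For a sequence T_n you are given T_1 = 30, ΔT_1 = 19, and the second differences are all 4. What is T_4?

Build the table forward from the leading diagonal:
D2: 4  4  4  4
D1: 19  23  27  31
T: 30  49  72  99

99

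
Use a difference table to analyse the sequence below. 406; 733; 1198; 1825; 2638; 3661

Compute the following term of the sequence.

4918

First differences: 327 , 465 , 627 , 813 , 1023
Second differences: 138 , 162 , 186 , 210
Third differences: 24 , 24 , 24
Constant third difference = 24, so extend:
210 + 24 = 234;  1023 + 234 = 1257;  3661 + 1257 = 4918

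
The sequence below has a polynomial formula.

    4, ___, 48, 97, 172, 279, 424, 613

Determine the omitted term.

Using the last 6 terms:
Δ: 49, 75, 107, 145, 189
Δ²: 26, 32, 38, 44
Δ³: 6, 6, 6
Constant third difference = 6.
Extend backward: 26 − 6 = 20;  49 − 20 = 29;  48 − 29 = 19

19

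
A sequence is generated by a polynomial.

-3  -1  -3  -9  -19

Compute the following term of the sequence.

D1: 2, -2, -6, -10
D2: -4, -4, -4
Second differences constant at -4.
-10 − 4 = -14;  -19 − 14 = -33

-33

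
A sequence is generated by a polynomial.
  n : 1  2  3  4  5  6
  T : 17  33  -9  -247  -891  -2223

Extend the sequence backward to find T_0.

9

D1: 16  -42  -238  -644  -1332
D2: -58  -196  -406  -688
D3: -138  -210  -282
D4: -72  -72
The fourth differences are constant at -72.
Work back: -138 + 72 = -66;  -58 + 66 = 8;  16 − 8 = 8;  17 − 8 = 9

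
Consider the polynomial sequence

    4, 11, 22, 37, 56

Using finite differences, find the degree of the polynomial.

First differences: 7, 11, 15, 19
Second differences: 4, 4, 4
The second differences are constant, so the polynomial has degree 2.

2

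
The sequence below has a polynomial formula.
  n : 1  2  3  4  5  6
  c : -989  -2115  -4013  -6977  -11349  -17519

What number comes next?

First differences: -1126  -1898  -2964  -4372  -6170
Second differences: -772  -1066  -1408  -1798
Third differences: -294  -342  -390
Fourth differences: -48  -48
The fourth differences are constant (-48).
-390 − 48 = -438;  -1798 − 438 = -2236;  -6170 − 2236 = -8406;  -17519 − 8406 = -25925

-25925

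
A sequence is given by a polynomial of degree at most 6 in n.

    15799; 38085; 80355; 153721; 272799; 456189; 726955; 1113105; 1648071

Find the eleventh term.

3328179

22286  42270  73366  119078  183390  270766  386150  534966
19984  31096  45712  64312  87376  115384  148816
11112  14616  18600  23064  28008  33432
3504  3984  4464  4944  5424
480  480  480  480
Fifth differences constant at 480.
5424 + 480 = 5904;  33432 + 5904 = 39336;  148816 + 39336 = 188152;  534966 + 188152 = 723118;  1648071 + 723118 = 2371189
5904 + 480 = 6384;  39336 + 6384 = 45720;  188152 + 45720 = 233872;  723118 + 233872 = 956990;  2371189 + 956990 = 3328179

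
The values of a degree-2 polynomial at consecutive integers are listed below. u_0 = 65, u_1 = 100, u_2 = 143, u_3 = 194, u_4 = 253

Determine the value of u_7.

Δ: 35, 43, 51, 59
Δ²: 8, 8, 8
Second differences constant at 8.
59 + 8 = 67;  253 + 67 = 320
67 + 8 = 75;  320 + 75 = 395
75 + 8 = 83;  395 + 83 = 478

478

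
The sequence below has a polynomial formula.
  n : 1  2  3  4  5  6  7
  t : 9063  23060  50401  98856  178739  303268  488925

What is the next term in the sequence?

755816

D1: 13997, 27341, 48455, 79883, 124529, 185657
D2: 13344, 21114, 31428, 44646, 61128
D3: 7770, 10314, 13218, 16482
D4: 2544, 2904, 3264
D5: 360, 360
The fifth differences are constant (360).
3264 + 360 = 3624;  16482 + 3624 = 20106;  61128 + 20106 = 81234;  185657 + 81234 = 266891;  488925 + 266891 = 755816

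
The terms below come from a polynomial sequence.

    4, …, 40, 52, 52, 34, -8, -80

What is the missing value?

Using the last 6 terms:
D1: 12, 0, -18, -42, -72
D2: -12, -18, -24, -30
D3: -6, -6, -6
Constant third difference = -6.
Extend backward: -12 + 6 = -6;  12 + 6 = 18;  40 − 18 = 22

22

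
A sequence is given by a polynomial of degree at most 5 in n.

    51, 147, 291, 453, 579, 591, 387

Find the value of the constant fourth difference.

Δ: 96, 144, 162, 126, 12, -204
Δ²: 48, 18, -36, -114, -216
Δ³: -30, -54, -78, -102
Δ⁴: -24, -24, -24

-24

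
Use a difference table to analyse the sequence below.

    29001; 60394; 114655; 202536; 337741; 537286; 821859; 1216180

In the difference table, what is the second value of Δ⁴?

First differences: 31393, 54261, 87881, 135205, 199545, 284573, 394321
Second differences: 22868, 33620, 47324, 64340, 85028, 109748
Third differences: 10752, 13704, 17016, 20688, 24720
Fourth differences: 2952, 3312, 3672, 4032
Fifth differences: 360, 360, 360

3312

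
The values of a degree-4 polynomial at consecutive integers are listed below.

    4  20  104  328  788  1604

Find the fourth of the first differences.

D1: 16, 84, 224, 460, 816
D2: 68, 140, 236, 356
D3: 72, 96, 120
D4: 24, 24

460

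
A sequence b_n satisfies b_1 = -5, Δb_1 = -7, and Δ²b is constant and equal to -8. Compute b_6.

-120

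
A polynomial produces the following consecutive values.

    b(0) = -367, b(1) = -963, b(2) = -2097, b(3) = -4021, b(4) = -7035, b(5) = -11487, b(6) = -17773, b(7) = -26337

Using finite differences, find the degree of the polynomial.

4

First differences: -596, -1134, -1924, -3014, -4452, -6286, -8564
Second differences: -538, -790, -1090, -1438, -1834, -2278
Third differences: -252, -300, -348, -396, -444
Fourth differences: -48, -48, -48, -48
The fourth differences are constant, so the polynomial has degree 4.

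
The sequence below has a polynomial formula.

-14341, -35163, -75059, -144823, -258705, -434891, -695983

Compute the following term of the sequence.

-1069479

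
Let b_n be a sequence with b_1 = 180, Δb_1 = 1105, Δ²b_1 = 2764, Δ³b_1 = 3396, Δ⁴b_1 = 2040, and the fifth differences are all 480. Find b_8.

266299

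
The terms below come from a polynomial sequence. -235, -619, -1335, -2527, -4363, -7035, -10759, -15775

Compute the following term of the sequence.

First differences: -384, -716, -1192, -1836, -2672, -3724, -5016
Second differences: -332, -476, -644, -836, -1052, -1292
Third differences: -144, -168, -192, -216, -240
Fourth differences: -24, -24, -24, -24
The fourth differences are constant (-24).
-240 − 24 = -264;  -1292 − 264 = -1556;  -5016 − 1556 = -6572;  -15775 − 6572 = -22347

-22347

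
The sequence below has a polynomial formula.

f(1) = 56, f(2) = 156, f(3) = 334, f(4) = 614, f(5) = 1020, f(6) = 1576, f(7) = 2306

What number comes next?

3234

First differences: 100, 178, 280, 406, 556, 730
Second differences: 78, 102, 126, 150, 174
Third differences: 24, 24, 24, 24
The third differences are constant (24).
174 + 24 = 198;  730 + 198 = 928;  2306 + 928 = 3234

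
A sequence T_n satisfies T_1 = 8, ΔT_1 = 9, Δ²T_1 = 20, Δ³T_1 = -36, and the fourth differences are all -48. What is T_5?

Build the table forward from the leading diagonal:
Fourth differences: -48, -48, -48, -48, -48
Third differences: -36, -84, -132, -180, -228
Second differences: 20, -16, -100, -232, -412
First differences: 9, 29, 13, -87, -319
T: 8, 17, 46, 59, -28

-28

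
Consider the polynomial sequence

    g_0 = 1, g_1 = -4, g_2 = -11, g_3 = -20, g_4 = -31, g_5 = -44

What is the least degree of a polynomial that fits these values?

Δ: -5, -7, -9, -11, -13
Δ²: -2, -2, -2, -2
The second differences are constant, so the polynomial has degree 2.

2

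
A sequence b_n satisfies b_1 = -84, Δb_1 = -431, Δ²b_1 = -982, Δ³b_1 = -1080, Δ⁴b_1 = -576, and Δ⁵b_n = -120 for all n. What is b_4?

Build the table forward from the leading diagonal:
Fifth differences: -120  -120  -120  -120
Fourth differences: -576  -696  -816  -936
Third differences: -1080  -1656  -2352  -3168
Second differences: -982  -2062  -3718  -6070
First differences: -431  -1413  -3475  -7193
b: -84  -515  -1928  -5403

-5403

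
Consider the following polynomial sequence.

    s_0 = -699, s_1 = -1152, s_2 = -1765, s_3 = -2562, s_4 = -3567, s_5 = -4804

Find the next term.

-6297

Δ: -453  -613  -797  -1005  -1237
Δ²: -160  -184  -208  -232
Δ³: -24  -24  -24
Third differences constant at -24.
-232 − 24 = -256;  -1237 − 256 = -1493;  -4804 − 1493 = -6297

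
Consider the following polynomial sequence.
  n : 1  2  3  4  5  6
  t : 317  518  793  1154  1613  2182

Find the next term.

201, 275, 361, 459, 569
74, 86, 98, 110
12, 12, 12
Third differences constant at 12.
110 + 12 = 122;  569 + 122 = 691;  2182 + 691 = 2873

2873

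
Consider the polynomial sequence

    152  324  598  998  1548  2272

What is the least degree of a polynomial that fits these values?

3

D1: 172, 274, 400, 550, 724
D2: 102, 126, 150, 174
D3: 24, 24, 24
The third differences are constant, so the polynomial has degree 3.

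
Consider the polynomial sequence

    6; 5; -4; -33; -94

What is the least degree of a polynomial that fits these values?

3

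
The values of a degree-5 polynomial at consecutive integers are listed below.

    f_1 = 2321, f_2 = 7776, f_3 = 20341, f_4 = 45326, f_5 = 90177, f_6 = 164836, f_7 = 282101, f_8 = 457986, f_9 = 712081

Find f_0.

Δ: 5455  12565  24985  44851  74659  117265  175885  254095
Δ²: 7110  12420  19866  29808  42606  58620  78210
Δ³: 5310  7446  9942  12798  16014  19590
Δ⁴: 2136  2496  2856  3216  3576
Δ⁵: 360  360  360  360
The fifth differences are constant at 360.
Work back: 2136 − 360 = 1776;  5310 − 1776 = 3534;  7110 − 3534 = 3576;  5455 − 3576 = 1879;  2321 − 1879 = 442

442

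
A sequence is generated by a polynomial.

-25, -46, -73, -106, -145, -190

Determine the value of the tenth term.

D1: -21, -27, -33, -39, -45
D2: -6, -6, -6, -6
The second differences are constant (-6).
-45 − 6 = -51;  -190 − 51 = -241
-51 − 6 = -57;  -241 − 57 = -298
-57 − 6 = -63;  -298 − 63 = -361
-63 − 6 = -69;  -361 − 69 = -430

-430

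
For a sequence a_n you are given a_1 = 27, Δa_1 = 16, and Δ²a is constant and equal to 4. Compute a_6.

Build the table forward from the leading diagonal:
Second differences: 4  4  4  4  4  4
First differences: 16  20  24  28  32  36
a: 27  43  63  87  115  147

147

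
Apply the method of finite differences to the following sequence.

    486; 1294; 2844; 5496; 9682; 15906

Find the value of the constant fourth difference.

D1: 808, 1550, 2652, 4186, 6224
D2: 742, 1102, 1534, 2038
D3: 360, 432, 504
D4: 72, 72

72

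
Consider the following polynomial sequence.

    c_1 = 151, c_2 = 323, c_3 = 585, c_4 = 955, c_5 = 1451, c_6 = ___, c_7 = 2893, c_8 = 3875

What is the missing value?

2091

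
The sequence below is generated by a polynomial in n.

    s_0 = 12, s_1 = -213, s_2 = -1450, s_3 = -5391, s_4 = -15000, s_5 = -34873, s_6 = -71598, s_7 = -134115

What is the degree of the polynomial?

5

-225, -1237, -3941, -9609, -19873, -36725, -62517
-1012, -2704, -5668, -10264, -16852, -25792
-1692, -2964, -4596, -6588, -8940
-1272, -1632, -1992, -2352
-360, -360, -360
The fifth differences are constant, so the polynomial has degree 5.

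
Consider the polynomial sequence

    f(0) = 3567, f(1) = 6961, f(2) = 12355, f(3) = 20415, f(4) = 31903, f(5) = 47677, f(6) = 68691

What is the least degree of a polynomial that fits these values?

First differences: 3394, 5394, 8060, 11488, 15774, 21014
Second differences: 2000, 2666, 3428, 4286, 5240
Third differences: 666, 762, 858, 954
Fourth differences: 96, 96, 96
The fourth differences are constant, so the polynomial has degree 4.

4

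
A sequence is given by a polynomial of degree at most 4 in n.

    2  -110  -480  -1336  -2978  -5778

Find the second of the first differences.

-370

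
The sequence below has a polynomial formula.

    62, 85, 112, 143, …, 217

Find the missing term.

Using the first 4 terms:
23, 27, 31
4, 4
Constant second difference = 4.
Extend forward: 31 + 4 = 35;  143 + 35 = 178

178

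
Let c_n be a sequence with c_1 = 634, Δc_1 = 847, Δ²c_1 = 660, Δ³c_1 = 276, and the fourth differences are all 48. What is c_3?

Build the table forward from the leading diagonal:
D4: 48, 48, 48
D3: 276, 324, 372
D2: 660, 936, 1260
D1: 847, 1507, 2443
c: 634, 1481, 2988

2988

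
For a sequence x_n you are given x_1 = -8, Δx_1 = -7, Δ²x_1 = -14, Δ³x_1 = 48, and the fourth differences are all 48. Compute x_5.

Build the table forward from the leading diagonal:
D4: 48, 48, 48, 48, 48
D3: 48, 96, 144, 192, 240
D2: -14, 34, 130, 274, 466
D1: -7, -21, 13, 143, 417
x: -8, -15, -36, -23, 120

120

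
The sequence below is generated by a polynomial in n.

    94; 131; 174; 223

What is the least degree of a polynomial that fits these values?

2

D1: 37, 43, 49
D2: 6, 6
The second differences are constant, so the polynomial has degree 2.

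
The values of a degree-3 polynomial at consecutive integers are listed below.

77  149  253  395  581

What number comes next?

817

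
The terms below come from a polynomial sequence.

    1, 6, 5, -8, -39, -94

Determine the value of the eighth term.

-300

Δ: 5 , -1 , -13 , -31 , -55
Δ²: -6 , -12 , -18 , -24
Δ³: -6 , -6 , -6
Third differences constant at -6.
-24 − 6 = -30;  -55 − 30 = -85;  -94 − 85 = -179
-30 − 6 = -36;  -85 − 36 = -121;  -179 − 121 = -300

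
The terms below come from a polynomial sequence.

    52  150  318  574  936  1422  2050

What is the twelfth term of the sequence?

7950

98 , 168 , 256 , 362 , 486 , 628
70 , 88 , 106 , 124 , 142
18 , 18 , 18 , 18
Constant third difference = 18, so extend:
142 + 18 = 160;  628 + 160 = 788;  2050 + 788 = 2838
160 + 18 = 178;  788 + 178 = 966;  2838 + 966 = 3804
178 + 18 = 196;  966 + 196 = 1162;  3804 + 1162 = 4966
196 + 18 = 214;  1162 + 214 = 1376;  4966 + 1376 = 6342
214 + 18 = 232;  1376 + 232 = 1608;  6342 + 1608 = 7950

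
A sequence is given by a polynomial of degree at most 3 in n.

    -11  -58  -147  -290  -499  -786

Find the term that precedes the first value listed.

6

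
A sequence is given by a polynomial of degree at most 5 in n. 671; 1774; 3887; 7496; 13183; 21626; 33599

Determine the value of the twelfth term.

180224

Δ: 1103 , 2113 , 3609 , 5687 , 8443 , 11973
Δ²: 1010 , 1496 , 2078 , 2756 , 3530
Δ³: 486 , 582 , 678 , 774
Δ⁴: 96 , 96 , 96
Constant fourth difference = 96, so extend:
774 + 96 = 870;  3530 + 870 = 4400;  11973 + 4400 = 16373;  33599 + 16373 = 49972
870 + 96 = 966;  4400 + 966 = 5366;  16373 + 5366 = 21739;  49972 + 21739 = 71711
966 + 96 = 1062;  5366 + 1062 = 6428;  21739 + 6428 = 28167;  71711 + 28167 = 99878
1062 + 96 = 1158;  6428 + 1158 = 7586;  28167 + 7586 = 35753;  99878 + 35753 = 135631
1158 + 96 = 1254;  7586 + 1254 = 8840;  35753 + 8840 = 44593;  135631 + 44593 = 180224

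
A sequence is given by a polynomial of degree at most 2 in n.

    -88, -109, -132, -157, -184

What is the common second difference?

-2

First differences: -21, -23, -25, -27
Second differences: -2, -2, -2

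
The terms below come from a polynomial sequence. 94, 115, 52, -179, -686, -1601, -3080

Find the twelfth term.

First differences: 21, -63, -231, -507, -915, -1479
Second differences: -84, -168, -276, -408, -564
Third differences: -84, -108, -132, -156
Fourth differences: -24, -24, -24
Constant fourth difference = -24, so extend:
-156 − 24 = -180;  -564 − 180 = -744;  -1479 − 744 = -2223;  -3080 − 2223 = -5303
-180 − 24 = -204;  -744 − 204 = -948;  -2223 − 948 = -3171;  -5303 − 3171 = -8474
-204 − 24 = -228;  -948 − 228 = -1176;  -3171 − 1176 = -4347;  -8474 − 4347 = -12821
-228 − 24 = -252;  -1176 − 252 = -1428;  -4347 − 1428 = -5775;  -12821 − 5775 = -18596
-252 − 24 = -276;  -1428 − 276 = -1704;  -5775 − 1704 = -7479;  -18596 − 7479 = -26075

-26075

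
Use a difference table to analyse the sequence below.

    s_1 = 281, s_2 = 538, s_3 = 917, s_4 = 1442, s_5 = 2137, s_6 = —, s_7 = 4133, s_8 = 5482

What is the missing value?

Using the first 5 terms:
D1: 257  379  525  695
D2: 122  146  170
D3: 24  24
Constant third difference = 24.
Extend forward: 170 + 24 = 194;  695 + 194 = 889;  2137 + 889 = 3026

3026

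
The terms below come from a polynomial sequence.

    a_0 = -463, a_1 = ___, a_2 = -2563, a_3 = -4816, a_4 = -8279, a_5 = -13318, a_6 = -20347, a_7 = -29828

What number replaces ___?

-1202

Using the last 6 terms:
D1: -2253  -3463  -5039  -7029  -9481
D2: -1210  -1576  -1990  -2452
D3: -366  -414  -462
D4: -48  -48
Constant fourth difference = -48.
Extend backward: -366 + 48 = -318;  -1210 + 318 = -892;  -2253 + 892 = -1361;  -2563 + 1361 = -1202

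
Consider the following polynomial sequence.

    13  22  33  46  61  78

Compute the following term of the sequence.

97

9  11  13  15  17
2  2  2  2
The second differences are constant (2).
17 + 2 = 19;  78 + 19 = 97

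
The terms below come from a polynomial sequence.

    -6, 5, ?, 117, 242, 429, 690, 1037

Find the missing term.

42

Using the last 5 terms:
D1: 125  187  261  347
D2: 62  74  86
D3: 12  12
Constant third difference = 12.
Extend backward: 62 − 12 = 50;  125 − 50 = 75;  117 − 75 = 42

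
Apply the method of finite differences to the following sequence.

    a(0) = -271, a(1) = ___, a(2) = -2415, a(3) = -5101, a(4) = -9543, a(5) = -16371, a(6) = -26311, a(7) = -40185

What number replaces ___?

-951

Using the last 6 terms:
First differences: -2686  -4442  -6828  -9940  -13874
Second differences: -1756  -2386  -3112  -3934
Third differences: -630  -726  -822
Fourth differences: -96  -96
Constant fourth difference = -96.
Extend backward: -630 + 96 = -534;  -1756 + 534 = -1222;  -2686 + 1222 = -1464;  -2415 + 1464 = -951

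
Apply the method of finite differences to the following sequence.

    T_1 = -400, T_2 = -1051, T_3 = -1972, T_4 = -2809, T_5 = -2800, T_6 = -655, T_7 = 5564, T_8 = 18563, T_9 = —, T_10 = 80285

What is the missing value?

41936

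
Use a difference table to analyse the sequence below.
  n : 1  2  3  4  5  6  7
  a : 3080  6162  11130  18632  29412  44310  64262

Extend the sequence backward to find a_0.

1332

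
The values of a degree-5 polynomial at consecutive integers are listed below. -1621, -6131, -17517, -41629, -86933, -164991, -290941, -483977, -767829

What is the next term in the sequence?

-1171243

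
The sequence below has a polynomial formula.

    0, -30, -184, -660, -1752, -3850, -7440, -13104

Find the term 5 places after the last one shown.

-99624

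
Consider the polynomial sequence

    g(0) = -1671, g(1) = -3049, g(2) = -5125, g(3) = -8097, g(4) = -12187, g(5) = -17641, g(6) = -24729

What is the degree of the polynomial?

4

Δ: -1378, -2076, -2972, -4090, -5454, -7088
Δ²: -698, -896, -1118, -1364, -1634
Δ³: -198, -222, -246, -270
Δ⁴: -24, -24, -24
The fourth differences are constant, so the polynomial has degree 4.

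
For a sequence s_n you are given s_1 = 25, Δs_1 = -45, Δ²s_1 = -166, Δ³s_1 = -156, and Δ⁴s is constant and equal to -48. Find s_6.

Build the table forward from the leading diagonal:
Δ⁴: -48, -48, -48, -48, -48, -48
Δ³: -156, -204, -252, -300, -348, -396
Δ²: -166, -322, -526, -778, -1078, -1426
Δ: -45, -211, -533, -1059, -1837, -2915
s: 25, -20, -231, -764, -1823, -3660

-3660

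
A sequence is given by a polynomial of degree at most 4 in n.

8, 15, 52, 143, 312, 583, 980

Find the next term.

D1: 7  37  91  169  271  397
D2: 30  54  78  102  126
D3: 24  24  24  24
Third differences constant at 24.
126 + 24 = 150;  397 + 150 = 547;  980 + 547 = 1527

1527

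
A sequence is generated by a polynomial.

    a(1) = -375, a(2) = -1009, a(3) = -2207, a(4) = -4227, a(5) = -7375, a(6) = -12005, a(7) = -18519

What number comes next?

-27367

-634, -1198, -2020, -3148, -4630, -6514
-564, -822, -1128, -1482, -1884
-258, -306, -354, -402
-48, -48, -48
Fourth differences constant at -48.
-402 − 48 = -450;  -1884 − 450 = -2334;  -6514 − 2334 = -8848;  -18519 − 8848 = -27367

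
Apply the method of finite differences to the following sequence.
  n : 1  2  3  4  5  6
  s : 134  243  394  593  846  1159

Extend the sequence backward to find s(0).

109, 151, 199, 253, 313
42, 48, 54, 60
6, 6, 6
The third differences are constant at 6.
Work back: 42 − 6 = 36;  109 − 36 = 73;  134 − 73 = 61

61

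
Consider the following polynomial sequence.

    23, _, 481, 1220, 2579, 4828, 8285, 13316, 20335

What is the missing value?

140

Using the last 7 terms:
D1: 739  1359  2249  3457  5031  7019
D2: 620  890  1208  1574  1988
D3: 270  318  366  414
D4: 48  48  48
Constant fourth difference = 48.
Extend backward: 270 − 48 = 222;  620 − 222 = 398;  739 − 398 = 341;  481 − 341 = 140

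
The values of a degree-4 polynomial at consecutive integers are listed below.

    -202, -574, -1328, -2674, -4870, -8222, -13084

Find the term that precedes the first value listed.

-50

First differences: -372  -754  -1346  -2196  -3352  -4862
Second differences: -382  -592  -850  -1156  -1510
Third differences: -210  -258  -306  -354
Fourth differences: -48  -48  -48
The fourth differences are constant at -48.
Work back: -210 + 48 = -162;  -382 + 162 = -220;  -372 + 220 = -152;  -202 + 152 = -50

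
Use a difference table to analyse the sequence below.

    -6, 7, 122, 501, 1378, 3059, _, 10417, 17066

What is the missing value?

5922

Using the first 6 terms:
13, 115, 379, 877, 1681
102, 264, 498, 804
162, 234, 306
72, 72
Constant fourth difference = 72.
Extend forward: 306 + 72 = 378;  804 + 378 = 1182;  1681 + 1182 = 2863;  3059 + 2863 = 5922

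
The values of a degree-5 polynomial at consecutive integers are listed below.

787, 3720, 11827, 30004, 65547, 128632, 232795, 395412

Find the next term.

638179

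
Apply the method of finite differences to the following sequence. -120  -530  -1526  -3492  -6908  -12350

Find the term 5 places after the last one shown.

-96830

D1: -410  -996  -1966  -3416  -5442
D2: -586  -970  -1450  -2026
D3: -384  -480  -576
D4: -96  -96
The fourth differences are constant (-96).
-576 − 96 = -672;  -2026 − 672 = -2698;  -5442 − 2698 = -8140;  -12350 − 8140 = -20490
-672 − 96 = -768;  -2698 − 768 = -3466;  -8140 − 3466 = -11606;  -20490 − 11606 = -32096
-768 − 96 = -864;  -3466 − 864 = -4330;  -11606 − 4330 = -15936;  -32096 − 15936 = -48032
-864 − 96 = -960;  -4330 − 960 = -5290;  -15936 − 5290 = -21226;  -48032 − 21226 = -69258
-960 − 96 = -1056;  -5290 − 1056 = -6346;  -21226 − 6346 = -27572;  -69258 − 27572 = -96830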